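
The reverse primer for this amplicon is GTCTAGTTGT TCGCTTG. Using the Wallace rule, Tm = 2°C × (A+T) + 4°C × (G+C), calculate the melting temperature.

50°C

Base counts: C=3, A=1, T=8, G=5
AT pairs contribute 9, GC pairs contribute 8.
Tm = 2×9 + 4×8 = 50°C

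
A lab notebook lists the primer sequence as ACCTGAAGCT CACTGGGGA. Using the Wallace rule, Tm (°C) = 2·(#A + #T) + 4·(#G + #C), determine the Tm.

Counting bases: T=3, G=6, C=5, A=5
AT pairs contribute 8, GC pairs contribute 11.
Tm = 2×8 + 4×11 = 60°C

60°C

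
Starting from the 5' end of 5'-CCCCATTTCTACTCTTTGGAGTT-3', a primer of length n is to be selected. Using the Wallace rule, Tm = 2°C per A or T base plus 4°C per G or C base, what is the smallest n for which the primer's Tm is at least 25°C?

n = 9

First 8 bases: CCCCATTT → Tm = 24°C (< 25°C)
First 9 bases: CCCCATTTC → Tm = 28°C (≥ 25°C)
Since every base adds ≥2°C, Tm only increases with n, so the threshold is first crossed at n = 9.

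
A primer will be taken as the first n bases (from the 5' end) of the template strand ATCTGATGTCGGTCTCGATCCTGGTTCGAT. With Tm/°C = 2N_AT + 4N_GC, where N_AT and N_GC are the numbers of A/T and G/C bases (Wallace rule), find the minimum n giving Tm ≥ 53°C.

n = 18

First 17 bases: ATCTGATGTCGGTCTCG → Tm = 52°C (< 53°C)
First 18 bases: ATCTGATGTCGGTCTCGA → Tm = 54°C (≥ 53°C)
Each additional base adds 2°C (A/T) or 4°C (G/C), so Tm is non-decreasing in n; n = 18 is the first length to reach 53°C.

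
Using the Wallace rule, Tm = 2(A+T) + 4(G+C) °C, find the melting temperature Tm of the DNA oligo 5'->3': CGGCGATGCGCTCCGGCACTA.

72°C

G=7, A=3, T=3, C=8
A+T = 6, G+C = 15
Tm = 4·15 + 2·6 = 60 + 12 = 72°C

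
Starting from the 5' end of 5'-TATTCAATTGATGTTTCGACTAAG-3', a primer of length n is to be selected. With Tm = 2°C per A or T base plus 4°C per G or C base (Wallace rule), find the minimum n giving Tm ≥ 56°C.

n = 22

First 21 bases: TATTCAATTGATGTTTCGACT → Tm = 54°C (< 56°C)
First 22 bases: TATTCAATTGATGTTTCGACTA → Tm = 56°C (≥ 56°C)
Since every base adds ≥2°C, Tm only increases with n, so the threshold is first crossed at n = 22.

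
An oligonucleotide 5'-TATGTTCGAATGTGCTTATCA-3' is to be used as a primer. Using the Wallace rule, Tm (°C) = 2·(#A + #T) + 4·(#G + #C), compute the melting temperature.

C=3, T=9, G=4, A=5
A+T = 14, G+C = 7
Tm = 2×14 + 4×7 = 56°C

56°C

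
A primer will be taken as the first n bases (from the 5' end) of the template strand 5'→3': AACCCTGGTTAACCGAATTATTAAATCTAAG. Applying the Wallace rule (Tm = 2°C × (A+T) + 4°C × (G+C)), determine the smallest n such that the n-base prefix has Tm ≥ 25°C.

First 7 bases: AACCCTG → Tm = 22°C (< 25°C)
First 8 bases: AACCCTGG → Tm = 26°C (≥ 25°C)
Since every base adds ≥2°C, Tm only increases with n, so the threshold is first crossed at n = 8.

n = 8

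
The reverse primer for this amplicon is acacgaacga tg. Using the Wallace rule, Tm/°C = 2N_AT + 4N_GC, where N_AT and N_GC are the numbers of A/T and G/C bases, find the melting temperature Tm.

36°C

Base counts: G=3, A=5, T=1, C=3
So N_AT = 6 and N_GC = 6.
Tm = 4·6 + 2·6 = 24 + 12 = 36°C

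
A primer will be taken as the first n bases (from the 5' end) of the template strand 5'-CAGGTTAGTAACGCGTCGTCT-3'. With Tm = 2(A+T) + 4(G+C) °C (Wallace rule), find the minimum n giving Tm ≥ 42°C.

First 13 bases: CAGGTTAGTAACG → Tm = 38°C (< 42°C)
First 14 bases: CAGGTTAGTAACGC → Tm = 42°C (≥ 42°C)
Each additional base adds 2°C (A/T) or 4°C (G/C), so Tm is non-decreasing in n; n = 14 is the first length to reach 42°C.

n = 14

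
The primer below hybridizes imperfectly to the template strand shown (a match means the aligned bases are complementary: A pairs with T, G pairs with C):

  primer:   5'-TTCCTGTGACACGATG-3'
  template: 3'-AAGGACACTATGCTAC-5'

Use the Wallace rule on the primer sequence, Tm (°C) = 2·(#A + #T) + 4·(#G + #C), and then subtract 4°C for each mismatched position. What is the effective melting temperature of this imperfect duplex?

Primer base counts: A=3, T=5, G=4, C=4 → A+T=8, G+C=8
Perfect-match Tm = 2(8) + 4(8) = 16 + 32 = 48°C
Mismatches (positions where the bases are not complementary): 1 (at position 10)
Effective Tm = 48 − 1×4 = 48 − 4 = 44°C

44°C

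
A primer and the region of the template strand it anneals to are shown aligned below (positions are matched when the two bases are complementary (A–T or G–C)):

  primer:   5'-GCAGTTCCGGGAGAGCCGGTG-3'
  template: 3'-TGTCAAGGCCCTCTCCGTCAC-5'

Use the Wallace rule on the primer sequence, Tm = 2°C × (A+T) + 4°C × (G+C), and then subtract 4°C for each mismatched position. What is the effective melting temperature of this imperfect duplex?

Primer base counts: A=3, T=3, G=10, C=5 → A+T=6, G+C=15
Perfect-match Tm = 2(6) + 4(15) = 12 + 60 = 72°C
Mismatches (positions where the bases are not complementary): 3 (at positions 1, 16, 18)
Effective Tm = 72 − 3×4 = 72 − 12 = 60°C

60°C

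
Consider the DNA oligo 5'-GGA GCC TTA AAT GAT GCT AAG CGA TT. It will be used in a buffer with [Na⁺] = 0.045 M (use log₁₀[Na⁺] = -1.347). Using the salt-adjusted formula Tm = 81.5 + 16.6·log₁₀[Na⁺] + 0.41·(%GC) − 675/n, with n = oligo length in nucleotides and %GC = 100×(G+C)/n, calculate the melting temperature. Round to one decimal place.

50.5°C

Length n = 26. Counting bases: A=8, T=7, C=4, G=7
G+C = 11, so %GC = 11/26 × 100 = 42.308%
Salt term: 16.6 × (-1.347) = -22.36
GC term: 0.41 × 42.308 = 17.346; length term: −675/26 = −25.962
Tm = 81.5 + (-22.36) + 17.346 − 25.962 = 50.524 → 50.5°C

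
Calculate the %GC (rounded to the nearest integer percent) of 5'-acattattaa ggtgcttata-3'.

25%

C=2, G=3, A=7, T=8
G+C = 3 + 2 = 5 out of 20 bases
%GC = 5/20 × 100 = 25% ≈ 25%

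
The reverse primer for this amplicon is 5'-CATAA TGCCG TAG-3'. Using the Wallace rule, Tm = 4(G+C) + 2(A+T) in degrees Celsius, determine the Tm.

T=3, A=4, G=3, C=3
AT pairs contribute 7, GC pairs contribute 6.
Tm = 2×7 + 4×6 = 38°C

38°C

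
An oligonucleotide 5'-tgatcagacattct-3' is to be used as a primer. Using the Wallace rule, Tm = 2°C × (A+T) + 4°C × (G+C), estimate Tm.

38°C

Base counts: G=2, T=5, C=3, A=4
So N_AT = 9 and N_GC = 5.
Tm = 2×9 + 4×5 = 38°C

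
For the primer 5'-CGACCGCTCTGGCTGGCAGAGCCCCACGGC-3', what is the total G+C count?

23

Base counts: T=3, A=4, G=10, C=13
Total G or C: 10 + 13 = 23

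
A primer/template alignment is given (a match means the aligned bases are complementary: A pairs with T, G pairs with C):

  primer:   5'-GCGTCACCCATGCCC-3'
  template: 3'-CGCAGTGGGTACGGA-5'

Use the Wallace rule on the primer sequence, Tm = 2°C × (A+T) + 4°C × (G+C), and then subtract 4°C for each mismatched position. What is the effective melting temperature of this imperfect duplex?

Primer base counts: A=2, T=2, G=3, C=8 → A+T=4, G+C=11
Perfect-match Tm = 2(4) + 4(11) = 8 + 44 = 52°C
Mismatches (positions where the bases are not complementary): 1 (at position 15)
Effective Tm = 52 − 1×4 = 52 − 4 = 48°C

48°C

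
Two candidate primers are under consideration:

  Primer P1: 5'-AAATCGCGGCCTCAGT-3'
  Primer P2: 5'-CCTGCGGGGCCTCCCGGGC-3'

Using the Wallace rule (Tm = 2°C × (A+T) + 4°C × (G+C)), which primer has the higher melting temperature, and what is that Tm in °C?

Primer P1: A+T=7, G+C=9 → Tm = 2(7)+4(9) = 50°C
Primer P2: A+T=2, G+C=17 → Tm = 2(2)+4(17) = 72°C
50°C vs 72°C → primer P2 is higher.

Primer P2, 72°C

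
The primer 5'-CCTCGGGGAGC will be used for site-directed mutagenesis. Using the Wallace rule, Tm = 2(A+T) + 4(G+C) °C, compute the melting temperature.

Scanning the sequence gives A=1, G=5, T=1, C=4.
So N_AT = 2 and N_GC = 9.
Tm = 2(2) + 4(9) = 4 + 36 = 40°C

40°C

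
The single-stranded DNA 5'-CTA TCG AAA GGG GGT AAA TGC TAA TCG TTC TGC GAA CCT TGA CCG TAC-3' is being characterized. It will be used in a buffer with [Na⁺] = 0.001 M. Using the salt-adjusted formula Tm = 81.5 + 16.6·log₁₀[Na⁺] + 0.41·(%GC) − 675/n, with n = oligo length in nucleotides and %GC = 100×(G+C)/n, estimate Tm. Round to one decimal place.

37.3°C

Length n = 48. Counting bases: C=11, A=13, G=12, T=12
G+C = 23, so %GC = 23/48 × 100 = 47.917%
Salt term: 16.6 × (-3) = -49.8
GC term: 0.41 × 47.917 = 19.646; length term: −675/48 = −14.062
Tm = 81.5 + (-49.8) + 19.646 − 14.062 = 37.284 → 37.3°C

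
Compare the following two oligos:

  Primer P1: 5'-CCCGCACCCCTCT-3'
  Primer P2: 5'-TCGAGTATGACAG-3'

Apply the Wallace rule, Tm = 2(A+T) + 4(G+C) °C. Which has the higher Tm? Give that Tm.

Primer P1, 46°C

Primer P1: A+T=3, G+C=10 → Tm = 2(3)+4(10) = 46°C
Primer P2: A+T=7, G+C=6 → Tm = 2(7)+4(6) = 38°C
46°C vs 38°C → primer P1 is higher.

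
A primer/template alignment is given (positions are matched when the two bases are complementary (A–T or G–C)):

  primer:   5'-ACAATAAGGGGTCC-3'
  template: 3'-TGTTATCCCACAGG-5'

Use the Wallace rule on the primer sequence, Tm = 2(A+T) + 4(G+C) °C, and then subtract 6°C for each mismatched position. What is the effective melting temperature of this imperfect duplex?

30°C

Primer base counts: A=5, T=2, G=4, C=3 → A+T=7, G+C=7
Perfect-match Tm = 2(7) + 4(7) = 14 + 28 = 42°C
Mismatches (positions where the bases are not complementary): 2 (at positions 7, 10)
Effective Tm = 42 − 2×6 = 42 − 12 = 30°C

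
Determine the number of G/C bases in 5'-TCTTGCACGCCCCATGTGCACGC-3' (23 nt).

15

Counting bases: C=10, G=5, T=5, A=3
G+C = 5 + 10 = 15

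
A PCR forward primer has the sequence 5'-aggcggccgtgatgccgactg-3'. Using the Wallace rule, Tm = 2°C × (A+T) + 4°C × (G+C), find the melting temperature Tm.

72°C

Base counts: T=3, G=9, A=3, C=6
So N_AT = 6 and N_GC = 15.
Tm = 2(6) + 4(15) = 12 + 60 = 72°C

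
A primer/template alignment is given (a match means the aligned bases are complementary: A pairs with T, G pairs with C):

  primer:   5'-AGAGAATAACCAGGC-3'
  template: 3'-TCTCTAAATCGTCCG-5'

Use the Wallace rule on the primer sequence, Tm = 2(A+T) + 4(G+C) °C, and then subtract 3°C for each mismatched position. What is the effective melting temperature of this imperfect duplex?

35°C

Primer base counts: A=7, T=1, G=4, C=3 → A+T=8, G+C=7
Perfect-match Tm = 2(8) + 4(7) = 16 + 28 = 44°C
Mismatches (positions where the bases are not complementary): 3 (at positions 6, 8, 10)
Effective Tm = 44 − 3×3 = 44 − 9 = 35°C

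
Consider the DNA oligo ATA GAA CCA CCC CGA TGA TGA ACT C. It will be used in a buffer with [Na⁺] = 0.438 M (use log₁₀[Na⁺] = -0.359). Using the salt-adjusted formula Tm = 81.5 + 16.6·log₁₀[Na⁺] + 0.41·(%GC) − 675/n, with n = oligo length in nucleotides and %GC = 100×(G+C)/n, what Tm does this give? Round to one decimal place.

68.2°C

Length n = 25. Counting bases: A=9, C=8, T=4, G=4
G+C = 12, so %GC = 12/25 × 100 = 48%
Salt term: 16.6 × (-0.359) = -5.959
GC term: 0.41 × 48 = 19.68; length term: −675/25 = −27
Tm = 81.5 + (-5.959) + 19.68 − 27 = 68.221 → 68.2°C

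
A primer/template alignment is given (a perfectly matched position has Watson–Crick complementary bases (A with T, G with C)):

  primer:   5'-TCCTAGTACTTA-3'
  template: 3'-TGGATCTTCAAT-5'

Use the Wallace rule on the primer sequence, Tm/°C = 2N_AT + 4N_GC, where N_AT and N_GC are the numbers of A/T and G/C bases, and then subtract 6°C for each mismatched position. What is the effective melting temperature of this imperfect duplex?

Primer base counts: A=3, T=5, G=1, C=3 → A+T=8, G+C=4
Perfect-match Tm = 2(8) + 4(4) = 16 + 16 = 32°C
Mismatches (positions where the bases are not complementary): 3 (at positions 1, 7, 9)
Effective Tm = 32 − 3×6 = 32 − 18 = 14°C

14°C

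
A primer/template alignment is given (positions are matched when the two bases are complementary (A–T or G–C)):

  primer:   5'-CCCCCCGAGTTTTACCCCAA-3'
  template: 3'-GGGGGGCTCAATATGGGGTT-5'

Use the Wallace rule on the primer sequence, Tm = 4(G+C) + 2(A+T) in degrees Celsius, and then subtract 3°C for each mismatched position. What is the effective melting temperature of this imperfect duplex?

61°C

Primer base counts: A=4, T=4, G=2, C=10 → A+T=8, G+C=12
Perfect-match Tm = 2(8) + 4(12) = 16 + 48 = 64°C
Mismatches (positions where the bases are not complementary): 1 (at position 12)
Effective Tm = 64 − 1×3 = 64 − 3 = 61°C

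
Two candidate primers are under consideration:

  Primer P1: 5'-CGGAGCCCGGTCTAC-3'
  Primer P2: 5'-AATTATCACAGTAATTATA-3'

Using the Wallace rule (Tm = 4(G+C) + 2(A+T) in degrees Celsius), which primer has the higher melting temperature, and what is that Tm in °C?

Primer P1: A+T=4, G+C=11 → Tm = 2(4)+4(11) = 52°C
Primer P2: A+T=16, G+C=3 → Tm = 2(16)+4(3) = 44°C
52°C vs 44°C → primer P1 is higher.

Primer P1, 52°C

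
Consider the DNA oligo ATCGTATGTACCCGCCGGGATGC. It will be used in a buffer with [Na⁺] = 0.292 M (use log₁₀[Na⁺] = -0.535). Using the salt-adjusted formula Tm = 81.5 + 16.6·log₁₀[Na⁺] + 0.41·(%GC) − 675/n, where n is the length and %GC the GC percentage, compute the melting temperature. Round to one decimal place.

Length n = 23. Counting bases: G=7, A=4, C=7, T=5
G+C = 14, so %GC = 14/23 × 100 = 60.87%
Salt term: 16.6 × (-0.535) = -8.881
GC term: 0.41 × 60.87 = 24.957; length term: −675/23 = −29.348
Tm = 81.5 + (-8.881) + 24.957 − 29.348 = 68.228 → 68.2°C

68.2°C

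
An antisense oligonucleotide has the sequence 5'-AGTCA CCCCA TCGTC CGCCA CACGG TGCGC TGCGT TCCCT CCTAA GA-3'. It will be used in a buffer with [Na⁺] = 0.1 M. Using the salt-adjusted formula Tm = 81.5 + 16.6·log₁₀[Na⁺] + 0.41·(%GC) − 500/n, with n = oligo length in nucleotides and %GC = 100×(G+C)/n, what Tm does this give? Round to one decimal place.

Length n = 47. Base counts: G=10, C=20, A=8, T=9
G+C = 30, so %GC = 30/47 × 100 = 63.83%
Salt term: 16.6 × (-1) = -16.6
GC term: 0.41 × 63.83 = 26.17; length term: −500/47 = −10.638
Tm = 81.5 + (-16.6) + 26.17 − 10.638 = 80.432 → 80.4°C

80.4°C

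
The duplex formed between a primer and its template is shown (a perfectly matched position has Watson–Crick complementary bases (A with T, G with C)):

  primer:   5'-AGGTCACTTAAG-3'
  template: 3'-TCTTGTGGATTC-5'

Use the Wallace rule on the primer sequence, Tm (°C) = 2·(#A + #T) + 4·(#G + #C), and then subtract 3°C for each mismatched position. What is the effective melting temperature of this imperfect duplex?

25°C

Primer base counts: A=4, T=3, G=3, C=2 → A+T=7, G+C=5
Perfect-match Tm = 2(7) + 4(5) = 14 + 20 = 34°C
Mismatches (positions where the bases are not complementary): 3 (at positions 3, 4, 8)
Effective Tm = 34 − 3×3 = 34 − 9 = 25°C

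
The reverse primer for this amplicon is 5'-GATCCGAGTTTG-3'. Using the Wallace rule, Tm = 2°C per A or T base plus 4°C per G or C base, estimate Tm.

Base counts: C=2, T=4, G=4, A=2
A+T = 6, G+C = 6
Tm = 4·6 + 2·6 = 24 + 12 = 36°C

36°C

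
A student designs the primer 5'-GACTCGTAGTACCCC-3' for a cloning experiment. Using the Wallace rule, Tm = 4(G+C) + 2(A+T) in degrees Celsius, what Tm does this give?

Scanning the sequence gives C=6, A=3, G=3, T=3.
A+T = 6, G+C = 9
Tm = 2×6 + 4×9 = 48°C

48°C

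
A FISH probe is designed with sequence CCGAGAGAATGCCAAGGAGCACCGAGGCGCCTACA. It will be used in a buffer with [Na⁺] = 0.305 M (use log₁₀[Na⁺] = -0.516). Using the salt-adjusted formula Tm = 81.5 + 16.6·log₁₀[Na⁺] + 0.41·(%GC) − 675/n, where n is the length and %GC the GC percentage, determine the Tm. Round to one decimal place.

Length n = 35. A=11, C=11, T=2, G=11
G+C = 22, so %GC = 22/35 × 100 = 62.857%
Salt term: 16.6 × (-0.516) = -8.566
GC term: 0.41 × 62.857 = 25.771; length term: −675/35 = −19.286
Tm = 81.5 + (-8.566) + 25.771 − 19.286 = 79.419 → 79.4°C

79.4°C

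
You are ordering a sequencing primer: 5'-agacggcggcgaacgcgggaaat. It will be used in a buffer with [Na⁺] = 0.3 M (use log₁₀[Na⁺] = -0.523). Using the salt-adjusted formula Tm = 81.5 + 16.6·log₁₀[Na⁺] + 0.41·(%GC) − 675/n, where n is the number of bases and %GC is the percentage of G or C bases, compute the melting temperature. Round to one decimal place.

70.2°C

Length n = 23. C=5, T=1, G=10, A=7
G+C = 15, so %GC = 15/23 × 100 = 65.217%
Salt term: 16.6 × (-0.523) = -8.682
GC term: 0.41 × 65.217 = 26.739; length term: −675/23 = −29.348
Tm = 81.5 + (-8.682) + 26.739 − 29.348 = 70.209 → 70.2°C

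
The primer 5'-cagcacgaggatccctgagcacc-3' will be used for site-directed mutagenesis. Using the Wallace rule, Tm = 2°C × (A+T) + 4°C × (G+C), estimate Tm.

Scanning the sequence gives C=9, A=6, T=2, G=6.
A+T = 8, G+C = 15
Tm = 4·15 + 2·8 = 60 + 16 = 76°C

76°C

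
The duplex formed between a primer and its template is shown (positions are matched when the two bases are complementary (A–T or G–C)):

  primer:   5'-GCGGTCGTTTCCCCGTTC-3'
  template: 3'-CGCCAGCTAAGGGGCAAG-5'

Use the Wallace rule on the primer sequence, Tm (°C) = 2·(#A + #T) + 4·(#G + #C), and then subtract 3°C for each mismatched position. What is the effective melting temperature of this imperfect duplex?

Primer base counts: A=0, T=6, G=5, C=7 → A+T=6, G+C=12
Perfect-match Tm = 2(6) + 4(12) = 12 + 48 = 60°C
Mismatches (positions where the bases are not complementary): 1 (at position 8)
Effective Tm = 60 − 1×3 = 60 − 3 = 57°C

57°C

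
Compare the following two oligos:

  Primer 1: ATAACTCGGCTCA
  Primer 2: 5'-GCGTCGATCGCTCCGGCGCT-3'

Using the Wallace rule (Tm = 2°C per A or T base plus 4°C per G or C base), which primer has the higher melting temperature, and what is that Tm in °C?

Primer 1: A+T=7, G+C=6 → Tm = 2(7)+4(6) = 38°C
Primer 2: A+T=5, G+C=15 → Tm = 2(5)+4(15) = 70°C
38°C vs 70°C → primer 2 is higher.

Primer 2, 70°C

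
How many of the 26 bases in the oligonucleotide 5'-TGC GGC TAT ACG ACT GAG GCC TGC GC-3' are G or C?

17

A=4, C=8, T=5, G=9
G+C = 9 + 8 = 17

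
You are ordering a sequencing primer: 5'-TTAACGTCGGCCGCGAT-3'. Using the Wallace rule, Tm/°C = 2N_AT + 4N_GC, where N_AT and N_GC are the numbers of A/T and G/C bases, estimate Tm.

54°C

Base counts: C=5, A=3, T=4, G=5
A+T = 7, G+C = 10
Tm = 2×7 + 4×10 = 54°C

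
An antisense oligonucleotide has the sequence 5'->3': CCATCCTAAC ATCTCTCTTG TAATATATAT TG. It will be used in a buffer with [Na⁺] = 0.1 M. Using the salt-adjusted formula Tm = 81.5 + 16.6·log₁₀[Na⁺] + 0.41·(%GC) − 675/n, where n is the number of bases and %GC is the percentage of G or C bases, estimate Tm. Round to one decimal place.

56.6°C

Length n = 32. A=9, T=13, C=8, G=2
G+C = 10, so %GC = 10/32 × 100 = 31.25%
Salt term: 16.6 × (-1) = -16.6
GC term: 0.41 × 31.25 = 12.812; length term: −675/32 = −21.094
Tm = 81.5 + (-16.6) + 12.812 − 21.094 = 56.618 → 56.6°C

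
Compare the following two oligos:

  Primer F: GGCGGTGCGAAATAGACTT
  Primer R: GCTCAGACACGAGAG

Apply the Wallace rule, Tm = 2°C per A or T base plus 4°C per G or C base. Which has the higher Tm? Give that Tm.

Primer F: A+T=9, G+C=10 → Tm = 2(9)+4(10) = 58°C
Primer R: A+T=6, G+C=9 → Tm = 2(6)+4(9) = 48°C
58°C vs 48°C → primer F is higher.

Primer F, 58°C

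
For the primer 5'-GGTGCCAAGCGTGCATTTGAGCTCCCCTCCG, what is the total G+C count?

20

T=7, G=9, C=11, A=4
G+C = 9 + 11 = 20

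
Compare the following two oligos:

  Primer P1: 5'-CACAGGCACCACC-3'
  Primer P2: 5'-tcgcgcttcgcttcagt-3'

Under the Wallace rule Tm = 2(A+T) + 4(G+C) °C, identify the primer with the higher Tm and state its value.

Primer P1: A+T=4, G+C=9 → Tm = 2(4)+4(9) = 44°C
Primer P2: A+T=7, G+C=10 → Tm = 2(7)+4(10) = 54°C
44°C vs 54°C → primer P2 is higher.

Primer P2, 54°C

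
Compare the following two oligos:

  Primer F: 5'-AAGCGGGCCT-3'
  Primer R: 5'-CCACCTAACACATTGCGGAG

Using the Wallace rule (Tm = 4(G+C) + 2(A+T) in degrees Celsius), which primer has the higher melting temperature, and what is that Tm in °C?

Primer R, 62°C

Primer F: A+T=3, G+C=7 → Tm = 2(3)+4(7) = 34°C
Primer R: A+T=9, G+C=11 → Tm = 2(9)+4(11) = 62°C
34°C vs 62°C → primer R is higher.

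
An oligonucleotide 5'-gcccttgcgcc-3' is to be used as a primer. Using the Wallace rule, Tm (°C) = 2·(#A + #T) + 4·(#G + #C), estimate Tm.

Counting bases: C=6, A=0, T=2, G=3
So N_AT = 2 and N_GC = 9.
Tm = 2(2) + 4(9) = 4 + 36 = 40°C

40°C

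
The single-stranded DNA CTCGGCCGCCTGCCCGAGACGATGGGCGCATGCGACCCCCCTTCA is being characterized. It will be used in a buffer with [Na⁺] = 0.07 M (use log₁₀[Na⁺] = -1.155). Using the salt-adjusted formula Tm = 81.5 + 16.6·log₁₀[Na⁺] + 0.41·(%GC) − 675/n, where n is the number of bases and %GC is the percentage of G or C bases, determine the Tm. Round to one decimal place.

Length n = 45. Base counts: G=13, T=6, C=20, A=6
G+C = 33, so %GC = 33/45 × 100 = 73.333%
Salt term: 16.6 × (-1.155) = -19.173
GC term: 0.41 × 73.333 = 30.067; length term: −675/45 = −15
Tm = 81.5 + (-19.173) + 30.067 − 15 = 77.394 → 77.4°C

77.4°C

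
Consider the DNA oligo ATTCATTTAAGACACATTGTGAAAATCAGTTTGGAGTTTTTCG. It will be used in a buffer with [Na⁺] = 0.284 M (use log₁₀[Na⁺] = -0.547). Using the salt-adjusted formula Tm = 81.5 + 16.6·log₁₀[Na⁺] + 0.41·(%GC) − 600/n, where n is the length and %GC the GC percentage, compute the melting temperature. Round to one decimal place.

Length n = 43. Base counts: C=5, A=13, G=8, T=17
G+C = 13, so %GC = 13/43 × 100 = 30.233%
Salt term: 16.6 × (-0.547) = -9.08
GC term: 0.41 × 30.233 = 12.396; length term: −600/43 = −13.953
Tm = 81.5 + (-9.08) + 12.396 − 13.953 = 70.863 → 70.9°C

70.9°C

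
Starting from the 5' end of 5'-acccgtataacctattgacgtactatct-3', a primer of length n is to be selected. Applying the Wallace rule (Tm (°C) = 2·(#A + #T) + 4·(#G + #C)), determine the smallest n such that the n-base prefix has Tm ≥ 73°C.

First 26 bases: ACCCGTATAACCTATTGACGTACTAT → Tm = 72°C (< 73°C)
First 27 bases: ACCCGTATAACCTATTGACGTACTATC → Tm = 76°C (≥ 73°C)
Since every base adds ≥2°C, Tm only increases with n, so the threshold is first crossed at n = 27.

n = 27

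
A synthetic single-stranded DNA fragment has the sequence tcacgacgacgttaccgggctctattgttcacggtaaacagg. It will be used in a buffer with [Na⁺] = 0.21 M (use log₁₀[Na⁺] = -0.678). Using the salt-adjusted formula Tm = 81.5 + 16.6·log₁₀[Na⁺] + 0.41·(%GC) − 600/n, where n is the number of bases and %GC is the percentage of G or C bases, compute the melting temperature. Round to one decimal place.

Length n = 42. Base counts: A=10, G=11, T=10, C=11
G+C = 22, so %GC = 22/42 × 100 = 52.381%
Salt term: 16.6 × (-0.678) = -11.255
GC term: 0.41 × 52.381 = 21.476; length term: −600/42 = −14.286
Tm = 81.5 + (-11.255) + 21.476 − 14.286 = 77.435 → 77.4°C

77.4°C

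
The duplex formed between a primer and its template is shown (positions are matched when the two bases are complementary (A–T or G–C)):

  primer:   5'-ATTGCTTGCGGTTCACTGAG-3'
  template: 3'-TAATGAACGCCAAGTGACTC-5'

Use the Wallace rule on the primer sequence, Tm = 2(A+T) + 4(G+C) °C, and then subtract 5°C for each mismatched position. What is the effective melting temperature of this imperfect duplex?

55°C

Primer base counts: A=3, T=7, G=6, C=4 → A+T=10, G+C=10
Perfect-match Tm = 2(10) + 4(10) = 20 + 40 = 60°C
Mismatches (positions where the bases are not complementary): 1 (at position 4)
Effective Tm = 60 − 1×5 = 60 − 5 = 55°C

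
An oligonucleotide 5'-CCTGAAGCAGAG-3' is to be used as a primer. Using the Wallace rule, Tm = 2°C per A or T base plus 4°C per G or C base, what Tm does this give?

38°C

Base counts: G=4, A=4, C=3, T=1
AT pairs contribute 5, GC pairs contribute 7.
Tm = 2×5 + 4×7 = 38°C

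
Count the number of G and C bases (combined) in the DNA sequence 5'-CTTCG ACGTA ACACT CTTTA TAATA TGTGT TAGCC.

A=9, G=5, C=8, T=13
G+C = 5 + 8 = 13

13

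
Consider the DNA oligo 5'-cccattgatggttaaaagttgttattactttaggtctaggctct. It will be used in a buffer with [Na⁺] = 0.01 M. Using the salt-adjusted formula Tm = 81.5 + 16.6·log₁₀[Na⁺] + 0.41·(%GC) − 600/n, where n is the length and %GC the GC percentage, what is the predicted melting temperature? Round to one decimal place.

49.6°C

Length n = 44. A=10, C=7, T=18, G=9
G+C = 16, so %GC = 16/44 × 100 = 36.364%
Salt term: 16.6 × (-2) = -33.2
GC term: 0.41 × 36.364 = 14.909; length term: −600/44 = −13.636
Tm = 81.5 + (-33.2) + 14.909 − 13.636 = 49.573 → 49.6°C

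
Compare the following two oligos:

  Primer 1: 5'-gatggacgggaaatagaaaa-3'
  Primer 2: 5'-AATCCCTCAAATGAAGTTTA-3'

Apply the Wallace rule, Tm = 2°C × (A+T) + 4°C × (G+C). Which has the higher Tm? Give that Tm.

Primer 1: A+T=12, G+C=8 → Tm = 2(12)+4(8) = 56°C
Primer 2: A+T=14, G+C=6 → Tm = 2(14)+4(6) = 52°C
56°C vs 52°C → primer 1 is higher.

Primer 1, 56°C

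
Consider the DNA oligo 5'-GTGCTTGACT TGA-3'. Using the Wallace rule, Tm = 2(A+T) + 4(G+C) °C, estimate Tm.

Base counts: G=4, A=2, T=5, C=2
So N_AT = 7 and N_GC = 6.
Tm = 2×7 + 4×6 = 38°C

38°C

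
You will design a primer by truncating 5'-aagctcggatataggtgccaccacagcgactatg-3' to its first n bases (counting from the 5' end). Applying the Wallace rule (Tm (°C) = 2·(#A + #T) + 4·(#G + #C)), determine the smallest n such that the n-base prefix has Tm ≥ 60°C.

n = 20

First 19 bases: AAGCTCGGATATAGGTGCC → Tm = 58°C (< 60°C)
First 20 bases: AAGCTCGGATATAGGTGCCA → Tm = 60°C (≥ 60°C)
Since every base adds ≥2°C, Tm only increases with n, so the threshold is first crossed at n = 20.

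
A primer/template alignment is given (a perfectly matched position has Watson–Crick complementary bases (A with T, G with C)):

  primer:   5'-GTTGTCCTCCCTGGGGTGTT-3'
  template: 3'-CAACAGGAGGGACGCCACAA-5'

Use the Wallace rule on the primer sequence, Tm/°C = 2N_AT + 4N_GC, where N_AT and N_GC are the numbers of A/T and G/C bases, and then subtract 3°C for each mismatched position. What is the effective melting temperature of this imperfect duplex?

61°C

Primer base counts: A=0, T=8, G=7, C=5 → A+T=8, G+C=12
Perfect-match Tm = 2(8) + 4(12) = 16 + 48 = 64°C
Mismatches (positions where the bases are not complementary): 1 (at position 14)
Effective Tm = 64 − 1×3 = 64 − 3 = 61°C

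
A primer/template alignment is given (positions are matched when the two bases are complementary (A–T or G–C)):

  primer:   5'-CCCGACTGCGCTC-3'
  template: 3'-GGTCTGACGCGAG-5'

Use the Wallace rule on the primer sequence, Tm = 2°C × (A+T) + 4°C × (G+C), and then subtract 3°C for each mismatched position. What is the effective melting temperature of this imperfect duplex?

43°C

Primer base counts: A=1, T=2, G=3, C=7 → A+T=3, G+C=10
Perfect-match Tm = 2(3) + 4(10) = 6 + 40 = 46°C
Mismatches (positions where the bases are not complementary): 1 (at position 3)
Effective Tm = 46 − 1×3 = 46 − 3 = 43°C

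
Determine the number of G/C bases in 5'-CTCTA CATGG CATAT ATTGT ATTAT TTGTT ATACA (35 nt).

Base counts: A=10, G=4, T=16, C=5
Total G or C: 4 + 5 = 9

9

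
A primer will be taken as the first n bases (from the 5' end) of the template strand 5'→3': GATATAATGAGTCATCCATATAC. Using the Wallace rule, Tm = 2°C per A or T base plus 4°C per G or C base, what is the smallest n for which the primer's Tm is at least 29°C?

n = 12

First 11 bases: GATATAATGAG → Tm = 28°C (< 29°C)
First 12 bases: GATATAATGAGT → Tm = 30°C (≥ 29°C)
Since every base adds ≥2°C, Tm only increases with n, so the threshold is first crossed at n = 12.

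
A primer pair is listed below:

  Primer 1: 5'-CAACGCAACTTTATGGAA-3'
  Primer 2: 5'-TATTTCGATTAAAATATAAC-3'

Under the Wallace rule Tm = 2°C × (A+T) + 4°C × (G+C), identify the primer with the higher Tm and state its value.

Primer 1, 50°C

Primer 1: A+T=11, G+C=7 → Tm = 2(11)+4(7) = 50°C
Primer 2: A+T=17, G+C=3 → Tm = 2(17)+4(3) = 46°C
50°C vs 46°C → primer 1 is higher.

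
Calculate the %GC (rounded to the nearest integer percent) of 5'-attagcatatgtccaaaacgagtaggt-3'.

37%

Base counts: A=10, T=7, C=4, G=6
G+C = 6 + 4 = 10 out of 27 bases
%GC = 10/27 × 100 = 37.04% ≈ 37%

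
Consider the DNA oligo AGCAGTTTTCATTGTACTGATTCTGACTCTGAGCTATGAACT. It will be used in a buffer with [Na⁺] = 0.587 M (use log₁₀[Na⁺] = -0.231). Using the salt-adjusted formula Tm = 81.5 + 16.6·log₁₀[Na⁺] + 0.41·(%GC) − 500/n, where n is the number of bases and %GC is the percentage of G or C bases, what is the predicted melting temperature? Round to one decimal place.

Length n = 42. C=8, A=10, T=16, G=8
G+C = 16, so %GC = 16/42 × 100 = 38.095%
Salt term: 16.6 × (-0.231) = -3.835
GC term: 0.41 × 38.095 = 15.619; length term: −500/42 = −11.905
Tm = 81.5 + (-3.835) + 15.619 − 11.905 = 81.379 → 81.4°C

81.4°C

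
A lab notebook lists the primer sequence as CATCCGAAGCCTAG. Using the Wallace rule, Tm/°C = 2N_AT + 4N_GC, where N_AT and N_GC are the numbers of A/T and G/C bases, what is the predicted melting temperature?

44°C

Base counts: A=4, C=5, T=2, G=3
So N_AT = 6 and N_GC = 8.
Tm = 2(6) + 4(8) = 12 + 32 = 44°C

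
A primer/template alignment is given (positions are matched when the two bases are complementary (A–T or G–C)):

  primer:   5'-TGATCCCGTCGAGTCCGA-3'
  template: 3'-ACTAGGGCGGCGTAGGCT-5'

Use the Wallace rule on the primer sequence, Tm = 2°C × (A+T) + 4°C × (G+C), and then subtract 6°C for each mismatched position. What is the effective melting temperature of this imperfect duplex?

40°C

Primer base counts: A=3, T=4, G=5, C=6 → A+T=7, G+C=11
Perfect-match Tm = 2(7) + 4(11) = 14 + 44 = 58°C
Mismatches (positions where the bases are not complementary): 3 (at positions 9, 12, 13)
Effective Tm = 58 − 3×6 = 58 − 18 = 40°C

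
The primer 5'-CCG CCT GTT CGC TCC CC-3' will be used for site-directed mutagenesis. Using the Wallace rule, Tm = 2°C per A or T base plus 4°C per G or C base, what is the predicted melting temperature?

60°C

Base counts: A=0, G=3, T=4, C=10
A+T = 4, G+C = 13
Tm = 2×4 + 4×13 = 60°C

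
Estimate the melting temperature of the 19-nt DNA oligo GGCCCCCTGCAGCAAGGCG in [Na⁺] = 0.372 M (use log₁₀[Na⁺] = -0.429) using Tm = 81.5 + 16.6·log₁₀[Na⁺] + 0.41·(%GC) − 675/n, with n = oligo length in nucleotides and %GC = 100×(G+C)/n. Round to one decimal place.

Length n = 19. G=7, A=3, C=8, T=1
G+C = 15, so %GC = 15/19 × 100 = 78.947%
Salt term: 16.6 × (-0.429) = -7.121
GC term: 0.41 × 78.947 = 32.368; length term: −675/19 = −35.526
Tm = 81.5 + (-7.121) + 32.368 − 35.526 = 71.221 → 71.2°C

71.2°C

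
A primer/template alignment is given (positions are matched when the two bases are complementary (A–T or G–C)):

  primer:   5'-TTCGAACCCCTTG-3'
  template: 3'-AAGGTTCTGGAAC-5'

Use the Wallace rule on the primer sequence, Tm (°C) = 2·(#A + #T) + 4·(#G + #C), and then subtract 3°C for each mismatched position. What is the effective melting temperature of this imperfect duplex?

31°C

Primer base counts: A=2, T=4, G=2, C=5 → A+T=6, G+C=7
Perfect-match Tm = 2(6) + 4(7) = 12 + 28 = 40°C
Mismatches (positions where the bases are not complementary): 3 (at positions 4, 7, 8)
Effective Tm = 40 − 3×3 = 40 − 9 = 31°C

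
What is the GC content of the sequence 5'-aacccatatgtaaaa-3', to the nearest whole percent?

Scanning the sequence gives G=1, T=3, A=8, C=3.
G+C = 1 + 3 = 4 out of 15 bases
%GC = 4/15 × 100 = 26.67% ≈ 27%

27%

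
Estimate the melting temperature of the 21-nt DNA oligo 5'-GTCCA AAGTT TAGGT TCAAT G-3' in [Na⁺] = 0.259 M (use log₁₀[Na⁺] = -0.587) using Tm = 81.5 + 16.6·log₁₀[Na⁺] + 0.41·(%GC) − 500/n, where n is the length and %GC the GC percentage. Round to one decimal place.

63.6°C

Length n = 21. Base counts: C=3, G=5, A=6, T=7
G+C = 8, so %GC = 8/21 × 100 = 38.095%
Salt term: 16.6 × (-0.587) = -9.744
GC term: 0.41 × 38.095 = 15.619; length term: −500/21 = −23.81
Tm = 81.5 + (-9.744) + 15.619 − 23.81 = 63.565 → 63.6°C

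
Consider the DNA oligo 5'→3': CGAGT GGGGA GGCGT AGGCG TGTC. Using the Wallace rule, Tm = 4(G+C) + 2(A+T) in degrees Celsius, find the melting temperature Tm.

Base counts: A=3, C=4, G=13, T=4
AT pairs contribute 7, GC pairs contribute 17.
Tm = 4·17 + 2·7 = 68 + 14 = 82°C

82°C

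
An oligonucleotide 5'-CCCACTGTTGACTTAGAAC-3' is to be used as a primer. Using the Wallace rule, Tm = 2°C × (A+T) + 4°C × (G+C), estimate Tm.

56°C

Counting bases: G=3, C=6, A=5, T=5
So N_AT = 10 and N_GC = 9.
Tm = 2×10 + 4×9 = 56°C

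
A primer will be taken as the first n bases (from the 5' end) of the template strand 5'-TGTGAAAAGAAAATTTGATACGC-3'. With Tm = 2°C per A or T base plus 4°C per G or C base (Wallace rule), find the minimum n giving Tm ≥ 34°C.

First 13 bases: TGTGAAAAGAAAA → Tm = 32°C (< 34°C)
First 14 bases: TGTGAAAAGAAAAT → Tm = 34°C (≥ 34°C)
Each additional base adds 2°C (A/T) or 4°C (G/C), so Tm is non-decreasing in n; n = 14 is the first length to reach 34°C.

n = 14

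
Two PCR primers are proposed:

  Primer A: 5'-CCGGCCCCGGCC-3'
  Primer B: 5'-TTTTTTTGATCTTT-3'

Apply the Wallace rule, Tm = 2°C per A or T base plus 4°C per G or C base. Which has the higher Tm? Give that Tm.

Primer A, 48°C

Primer A: A+T=0, G+C=12 → Tm = 2(0)+4(12) = 48°C
Primer B: A+T=12, G+C=2 → Tm = 2(12)+4(2) = 32°C
48°C vs 32°C → primer A is higher.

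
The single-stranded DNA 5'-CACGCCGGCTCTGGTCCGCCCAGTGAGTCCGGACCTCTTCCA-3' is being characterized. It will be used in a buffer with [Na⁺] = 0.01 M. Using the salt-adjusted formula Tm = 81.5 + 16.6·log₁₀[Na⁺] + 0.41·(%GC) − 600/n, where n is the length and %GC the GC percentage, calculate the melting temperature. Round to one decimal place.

Length n = 42. Base counts: C=18, T=8, G=11, A=5
G+C = 29, so %GC = 29/42 × 100 = 69.048%
Salt term: 16.6 × (-2) = -33.2
GC term: 0.41 × 69.048 = 28.31; length term: −600/42 = −14.286
Tm = 81.5 + (-33.2) + 28.31 − 14.286 = 62.324 → 62.3°C

62.3°C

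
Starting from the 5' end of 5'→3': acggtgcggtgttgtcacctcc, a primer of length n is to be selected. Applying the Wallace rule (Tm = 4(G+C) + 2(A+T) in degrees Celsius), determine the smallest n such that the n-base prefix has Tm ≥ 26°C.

n = 8

First 7 bases: ACGGTGC → Tm = 24°C (< 26°C)
First 8 bases: ACGGTGCG → Tm = 28°C (≥ 26°C)
Since every base adds ≥2°C, Tm only increases with n, so the threshold is first crossed at n = 8.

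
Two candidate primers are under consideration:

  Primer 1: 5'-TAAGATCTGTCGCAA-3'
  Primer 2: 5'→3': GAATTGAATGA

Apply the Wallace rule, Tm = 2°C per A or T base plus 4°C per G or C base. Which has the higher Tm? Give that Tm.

Primer 1: A+T=9, G+C=6 → Tm = 2(9)+4(6) = 42°C
Primer 2: A+T=8, G+C=3 → Tm = 2(8)+4(3) = 28°C
42°C vs 28°C → primer 1 is higher.

Primer 1, 42°C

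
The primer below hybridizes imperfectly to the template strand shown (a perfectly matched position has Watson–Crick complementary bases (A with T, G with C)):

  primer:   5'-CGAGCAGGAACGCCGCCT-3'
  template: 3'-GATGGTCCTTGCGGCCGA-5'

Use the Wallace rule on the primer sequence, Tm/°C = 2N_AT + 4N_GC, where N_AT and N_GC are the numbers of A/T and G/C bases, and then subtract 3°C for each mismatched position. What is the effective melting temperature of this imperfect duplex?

Primer base counts: A=4, T=1, G=6, C=7 → A+T=5, G+C=13
Perfect-match Tm = 2(5) + 4(13) = 10 + 52 = 62°C
Mismatches (positions where the bases are not complementary): 3 (at positions 2, 4, 16)
Effective Tm = 62 − 3×3 = 62 − 9 = 53°C

53°C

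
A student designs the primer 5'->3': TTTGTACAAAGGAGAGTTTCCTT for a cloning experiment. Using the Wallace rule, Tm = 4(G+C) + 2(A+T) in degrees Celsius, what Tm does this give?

62°C

Base counts: G=5, T=9, A=6, C=3
So N_AT = 15 and N_GC = 8.
Tm = 4·8 + 2·15 = 32 + 30 = 62°C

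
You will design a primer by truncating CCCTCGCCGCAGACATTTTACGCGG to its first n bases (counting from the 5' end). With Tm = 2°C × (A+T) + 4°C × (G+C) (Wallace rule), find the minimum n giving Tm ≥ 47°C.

First 13 bases: CCCTCGCCGCAGA → Tm = 46°C (< 47°C)
First 14 bases: CCCTCGCCGCAGAC → Tm = 50°C (≥ 47°C)
Each additional base adds 2°C (A/T) or 4°C (G/C), so Tm is non-decreasing in n; n = 14 is the first length to reach 47°C.

n = 14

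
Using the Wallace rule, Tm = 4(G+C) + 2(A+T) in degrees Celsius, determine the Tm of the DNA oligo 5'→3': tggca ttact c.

Base counts: C=3, G=2, T=4, A=2
A+T = 6, G+C = 5
Tm = 4·5 + 2·6 = 20 + 12 = 32°C

32°C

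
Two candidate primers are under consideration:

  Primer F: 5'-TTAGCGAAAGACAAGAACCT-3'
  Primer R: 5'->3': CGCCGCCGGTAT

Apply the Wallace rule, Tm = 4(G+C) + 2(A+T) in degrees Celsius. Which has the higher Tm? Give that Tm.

Primer F: A+T=12, G+C=8 → Tm = 2(12)+4(8) = 56°C
Primer R: A+T=3, G+C=9 → Tm = 2(3)+4(9) = 42°C
56°C vs 42°C → primer F is higher.

Primer F, 56°C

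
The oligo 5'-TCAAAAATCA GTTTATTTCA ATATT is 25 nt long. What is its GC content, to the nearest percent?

16%

A=10, T=11, G=1, C=3
G+C = 1 + 3 = 4 out of 25 bases
%GC = 4/25 × 100 = 16% ≈ 16%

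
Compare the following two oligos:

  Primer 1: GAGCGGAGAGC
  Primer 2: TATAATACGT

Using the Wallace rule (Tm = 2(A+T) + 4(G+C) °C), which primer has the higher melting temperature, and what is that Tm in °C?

Primer 1, 38°C

Primer 1: A+T=3, G+C=8 → Tm = 2(3)+4(8) = 38°C
Primer 2: A+T=8, G+C=2 → Tm = 2(8)+4(2) = 24°C
38°C vs 24°C → primer 1 is higher.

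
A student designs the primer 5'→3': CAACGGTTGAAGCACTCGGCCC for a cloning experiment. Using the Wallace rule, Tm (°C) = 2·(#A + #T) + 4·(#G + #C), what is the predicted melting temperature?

72°C

G=6, C=8, A=5, T=3
A+T = 8, G+C = 14
Tm = 2×8 + 4×14 = 72°C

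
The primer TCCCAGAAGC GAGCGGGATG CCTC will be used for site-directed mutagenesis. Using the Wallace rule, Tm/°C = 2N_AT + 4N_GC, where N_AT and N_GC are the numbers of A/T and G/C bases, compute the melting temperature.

Counting bases: A=5, G=8, T=3, C=8
A+T = 8, G+C = 16
Tm = 2×8 + 4×16 = 80°C

80°C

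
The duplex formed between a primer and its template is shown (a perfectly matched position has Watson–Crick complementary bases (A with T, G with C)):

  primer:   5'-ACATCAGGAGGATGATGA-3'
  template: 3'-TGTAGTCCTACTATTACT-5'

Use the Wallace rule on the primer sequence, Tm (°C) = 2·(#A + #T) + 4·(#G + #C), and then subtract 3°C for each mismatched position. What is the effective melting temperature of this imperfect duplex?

46°C

Primer base counts: A=7, T=3, G=6, C=2 → A+T=10, G+C=8
Perfect-match Tm = 2(10) + 4(8) = 20 + 32 = 52°C
Mismatches (positions where the bases are not complementary): 2 (at positions 10, 14)
Effective Tm = 52 − 2×3 = 52 − 6 = 46°C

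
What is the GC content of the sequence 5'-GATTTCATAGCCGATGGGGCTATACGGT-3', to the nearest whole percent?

Base counts: A=6, C=5, T=8, G=9
G+C = 9 + 5 = 14 out of 28 bases
%GC = 14/28 × 100 = 50% ≈ 50%

50%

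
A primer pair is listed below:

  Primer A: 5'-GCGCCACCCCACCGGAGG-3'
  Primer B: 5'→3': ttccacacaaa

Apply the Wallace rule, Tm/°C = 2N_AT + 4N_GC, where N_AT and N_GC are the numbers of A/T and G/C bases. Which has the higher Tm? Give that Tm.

Primer A: A+T=3, G+C=15 → Tm = 2(3)+4(15) = 66°C
Primer B: A+T=7, G+C=4 → Tm = 2(7)+4(4) = 30°C
66°C vs 30°C → primer A is higher.

Primer A, 66°C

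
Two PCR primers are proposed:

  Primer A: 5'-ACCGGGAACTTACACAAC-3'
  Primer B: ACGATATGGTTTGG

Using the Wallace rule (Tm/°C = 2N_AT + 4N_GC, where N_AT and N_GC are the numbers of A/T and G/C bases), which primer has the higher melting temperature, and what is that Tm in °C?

Primer A: A+T=9, G+C=9 → Tm = 2(9)+4(9) = 54°C
Primer B: A+T=8, G+C=6 → Tm = 2(8)+4(6) = 40°C
54°C vs 40°C → primer A is higher.

Primer A, 54°C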